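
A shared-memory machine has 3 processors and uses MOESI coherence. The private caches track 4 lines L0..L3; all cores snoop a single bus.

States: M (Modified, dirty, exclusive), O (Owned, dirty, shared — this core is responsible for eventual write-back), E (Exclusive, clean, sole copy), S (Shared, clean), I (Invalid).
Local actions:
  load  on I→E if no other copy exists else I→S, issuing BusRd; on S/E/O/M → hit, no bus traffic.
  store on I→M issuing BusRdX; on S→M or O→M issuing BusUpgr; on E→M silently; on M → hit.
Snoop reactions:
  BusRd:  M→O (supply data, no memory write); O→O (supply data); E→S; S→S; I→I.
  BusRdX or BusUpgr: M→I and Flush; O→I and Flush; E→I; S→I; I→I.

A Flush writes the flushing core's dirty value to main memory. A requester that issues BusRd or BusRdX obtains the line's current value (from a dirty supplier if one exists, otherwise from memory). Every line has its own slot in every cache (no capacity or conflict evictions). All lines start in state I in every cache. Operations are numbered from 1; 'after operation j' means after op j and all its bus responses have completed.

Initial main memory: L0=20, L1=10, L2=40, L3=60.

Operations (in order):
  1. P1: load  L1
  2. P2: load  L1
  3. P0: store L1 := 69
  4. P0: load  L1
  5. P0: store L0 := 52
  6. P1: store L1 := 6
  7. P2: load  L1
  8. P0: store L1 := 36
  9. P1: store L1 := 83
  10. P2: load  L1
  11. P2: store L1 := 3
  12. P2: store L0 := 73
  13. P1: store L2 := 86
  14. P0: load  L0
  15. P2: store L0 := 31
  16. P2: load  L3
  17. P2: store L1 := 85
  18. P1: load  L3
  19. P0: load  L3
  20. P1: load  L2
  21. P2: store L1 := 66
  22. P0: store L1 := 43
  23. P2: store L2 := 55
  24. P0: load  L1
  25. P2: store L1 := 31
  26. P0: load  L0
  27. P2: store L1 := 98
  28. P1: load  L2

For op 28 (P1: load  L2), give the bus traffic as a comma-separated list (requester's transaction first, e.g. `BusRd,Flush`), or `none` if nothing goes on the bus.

bus = BusRd

step 1: P1: load  L1  ⟶  IEI  (L1)  txn=BusRd  M[L1]=10
step 2: P2: load  L1  ⟶  ISS  (L1)  txn=BusRd  M[L1]=10
step 3: P0: store L1 := 69  ⟶  MII  (L1)  txn=BusRdX  M[L1]=10
step 4: P0: load  L1  ⟶  MII  (L1)  txn=∅  M[L1]=10
step 5: P0: store L0 := 52  ⟶  MII  (L0)  txn=BusRdX  M[L0]=20
step 6: P1: store L1 := 6  ⟶  IMI  (L1)  txn=BusRdX+Flush  M[L1]=69
step 7: P2: load  L1  ⟶  IOS  (L1)  txn=BusRd  M[L1]=69
step 8: P0: store L1 := 36  ⟶  MII  (L1)  txn=BusRdX+Flush  M[L1]=6
step 9: P1: store L1 := 83  ⟶  IMI  (L1)  txn=BusRdX+Flush  M[L1]=36
step 10: P2: load  L1  ⟶  IOS  (L1)  txn=BusRd  M[L1]=36
step 11: P2: store L1 := 3  ⟶  IIM  (L1)  txn=BusUpgr+Flush  M[L1]=83
step 12: P2: store L0 := 73  ⟶  IIM  (L0)  txn=BusRdX+Flush  M[L0]=52
step 13: P1: store L2 := 86  ⟶  IMI  (L2)  txn=BusRdX  M[L2]=40
step 14: P0: load  L0  ⟶  SIO  (L0)  txn=BusRd  M[L0]=52
step 15: P2: store L0 := 31  ⟶  IIM  (L0)  txn=BusUpgr  M[L0]=52
step 16: P2: load  L3  ⟶  IIE  (L3)  txn=BusRd  M[L3]=60
step 17: P2: store L1 := 85  ⟶  IIM  (L1)  txn=∅  M[L1]=83
step 18: P1: load  L3  ⟶  ISS  (L3)  txn=BusRd  M[L3]=60
step 19: P0: load  L3  ⟶  SSS  (L3)  txn=BusRd  M[L3]=60
step 20: P1: load  L2  ⟶  IMI  (L2)  txn=∅  M[L2]=40
step 21: P2: store L1 := 66  ⟶  IIM  (L1)  txn=∅  M[L1]=83
step 22: P0: store L1 := 43  ⟶  MII  (L1)  txn=BusRdX+Flush  M[L1]=66
step 23: P2: store L2 := 55  ⟶  IIM  (L2)  txn=BusRdX+Flush  M[L2]=86
step 24: P0: load  L1  ⟶  MII  (L1)  txn=∅  M[L1]=66
step 25: P2: store L1 := 31  ⟶  IIM  (L1)  txn=BusRdX+Flush  M[L1]=43
step 26: P0: load  L0  ⟶  SIO  (L0)  txn=BusRd  M[L0]=52
step 27: P2: store L1 := 98  ⟶  IIM  (L1)  txn=∅  M[L1]=43
step 28: P1: load  L2  ⟶  ISO  (L2)  txn=BusRd  M[L2]=86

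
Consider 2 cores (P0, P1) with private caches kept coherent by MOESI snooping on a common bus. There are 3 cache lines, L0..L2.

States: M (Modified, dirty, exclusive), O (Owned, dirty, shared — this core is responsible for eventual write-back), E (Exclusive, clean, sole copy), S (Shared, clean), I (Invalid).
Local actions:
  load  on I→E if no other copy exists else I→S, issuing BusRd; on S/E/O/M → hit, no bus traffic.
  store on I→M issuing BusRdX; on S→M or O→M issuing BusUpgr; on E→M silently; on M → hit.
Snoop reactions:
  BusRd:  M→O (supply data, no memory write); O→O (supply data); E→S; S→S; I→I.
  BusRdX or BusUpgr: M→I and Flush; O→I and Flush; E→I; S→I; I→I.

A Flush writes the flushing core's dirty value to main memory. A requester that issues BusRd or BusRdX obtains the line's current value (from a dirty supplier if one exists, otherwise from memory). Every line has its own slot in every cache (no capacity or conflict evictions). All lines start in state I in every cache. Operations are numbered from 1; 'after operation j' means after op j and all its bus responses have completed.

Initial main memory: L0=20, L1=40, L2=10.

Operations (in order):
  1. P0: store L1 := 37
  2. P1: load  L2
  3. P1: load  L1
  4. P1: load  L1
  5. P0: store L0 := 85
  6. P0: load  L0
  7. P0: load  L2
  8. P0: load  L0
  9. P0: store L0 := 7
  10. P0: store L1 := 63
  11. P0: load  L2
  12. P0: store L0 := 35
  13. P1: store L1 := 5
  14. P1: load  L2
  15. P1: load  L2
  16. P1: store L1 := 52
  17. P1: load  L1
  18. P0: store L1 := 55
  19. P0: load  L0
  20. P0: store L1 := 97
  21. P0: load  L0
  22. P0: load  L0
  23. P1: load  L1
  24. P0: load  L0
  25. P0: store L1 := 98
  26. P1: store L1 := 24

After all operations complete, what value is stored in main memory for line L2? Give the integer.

memory[L2] = 10

1. P0: store L1 := 37  bus=[BusRdX]  L1: P0=M P1=I  mem[L1]=40
2. P1: load  L2  bus=[BusRd]  L2: P0=I P1=E  mem[L2]=10
3. P1: load  L1  bus=[BusRd]  L1: P0=O P1=S  mem[L1]=40
4. P1: load  L1  bus=[-]  L1: P0=O P1=S  mem[L1]=40
5. P0: store L0 := 85  bus=[BusRdX]  L0: P0=M P1=I  mem[L0]=20
6. P0: load  L0  bus=[-]  L0: P0=M P1=I  mem[L0]=20
7. P0: load  L2  bus=[BusRd]  L2: P0=S P1=S  mem[L2]=10
8. P0: load  L0  bus=[-]  L0: P0=M P1=I  mem[L0]=20
9. P0: store L0 := 7  bus=[-]  L0: P0=M P1=I  mem[L0]=20
10. P0: store L1 := 63  bus=[BusUpgr]  L1: P0=M P1=I  mem[L1]=40
11. P0: load  L2  bus=[-]  L2: P0=S P1=S  mem[L2]=10
12. P0: store L0 := 35  bus=[-]  L0: P0=M P1=I  mem[L0]=20
13. P1: store L1 := 5  bus=[BusRdX,Flush]  L1: P0=I P1=M  mem[L1]=63
14. P1: load  L2  bus=[-]  L2: P0=S P1=S  mem[L2]=10
15. P1: load  L2  bus=[-]  L2: P0=S P1=S  mem[L2]=10
16. P1: store L1 := 52  bus=[-]  L1: P0=I P1=M  mem[L1]=63
17. P1: load  L1  bus=[-]  L1: P0=I P1=M  mem[L1]=63
18. P0: store L1 := 55  bus=[BusRdX,Flush]  L1: P0=M P1=I  mem[L1]=52
19. P0: load  L0  bus=[-]  L0: P0=M P1=I  mem[L0]=20
20. P0: store L1 := 97  bus=[-]  L1: P0=M P1=I  mem[L1]=52
21. P0: load  L0  bus=[-]  L0: P0=M P1=I  mem[L0]=20
22. P0: load  L0  bus=[-]  L0: P0=M P1=I  mem[L0]=20
23. P1: load  L1  bus=[BusRd]  L1: P0=O P1=S  mem[L1]=52
24. P0: load  L0  bus=[-]  L0: P0=M P1=I  mem[L0]=20
25. P0: store L1 := 98  bus=[BusUpgr]  L1: P0=M P1=I  mem[L1]=52
26. P1: store L1 := 24  bus=[BusRdX,Flush]  L1: P0=I P1=M  mem[L1]=98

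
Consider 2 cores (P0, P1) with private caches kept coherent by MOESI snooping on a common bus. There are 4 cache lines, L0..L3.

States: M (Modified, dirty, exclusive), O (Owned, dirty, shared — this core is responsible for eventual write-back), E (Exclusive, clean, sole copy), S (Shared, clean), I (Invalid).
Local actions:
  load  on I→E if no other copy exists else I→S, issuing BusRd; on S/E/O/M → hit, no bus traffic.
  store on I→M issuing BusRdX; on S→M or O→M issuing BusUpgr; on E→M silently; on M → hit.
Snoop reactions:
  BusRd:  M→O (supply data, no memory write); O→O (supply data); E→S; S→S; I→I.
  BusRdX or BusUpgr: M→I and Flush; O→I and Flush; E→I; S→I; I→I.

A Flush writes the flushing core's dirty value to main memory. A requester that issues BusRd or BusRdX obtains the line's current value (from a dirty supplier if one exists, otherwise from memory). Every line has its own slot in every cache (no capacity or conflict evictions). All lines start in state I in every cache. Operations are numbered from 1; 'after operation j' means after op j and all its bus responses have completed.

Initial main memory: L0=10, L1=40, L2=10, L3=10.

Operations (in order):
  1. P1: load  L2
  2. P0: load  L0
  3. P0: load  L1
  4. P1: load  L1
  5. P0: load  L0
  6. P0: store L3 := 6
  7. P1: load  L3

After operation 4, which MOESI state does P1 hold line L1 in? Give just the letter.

  op1 P1: load  L2 → I/E on L2; bus BusRd; mem=10
  op2 P0: load  L0 → E/I on L0; bus BusRd; mem=10
  op3 P0: load  L1 → E/I on L1; bus BusRd; mem=40
  op4 P1: load  L1 → S/S on L1; bus BusRd; mem=40
  op5 P0: load  L0 → E/I on L0; bus (none); mem=10
  op6 P0: store L3 := 6 → M/I on L3; bus BusRdX; mem=10
  op7 P1: load  L3 → O/S on L3; bus BusRd; mem=10

state = S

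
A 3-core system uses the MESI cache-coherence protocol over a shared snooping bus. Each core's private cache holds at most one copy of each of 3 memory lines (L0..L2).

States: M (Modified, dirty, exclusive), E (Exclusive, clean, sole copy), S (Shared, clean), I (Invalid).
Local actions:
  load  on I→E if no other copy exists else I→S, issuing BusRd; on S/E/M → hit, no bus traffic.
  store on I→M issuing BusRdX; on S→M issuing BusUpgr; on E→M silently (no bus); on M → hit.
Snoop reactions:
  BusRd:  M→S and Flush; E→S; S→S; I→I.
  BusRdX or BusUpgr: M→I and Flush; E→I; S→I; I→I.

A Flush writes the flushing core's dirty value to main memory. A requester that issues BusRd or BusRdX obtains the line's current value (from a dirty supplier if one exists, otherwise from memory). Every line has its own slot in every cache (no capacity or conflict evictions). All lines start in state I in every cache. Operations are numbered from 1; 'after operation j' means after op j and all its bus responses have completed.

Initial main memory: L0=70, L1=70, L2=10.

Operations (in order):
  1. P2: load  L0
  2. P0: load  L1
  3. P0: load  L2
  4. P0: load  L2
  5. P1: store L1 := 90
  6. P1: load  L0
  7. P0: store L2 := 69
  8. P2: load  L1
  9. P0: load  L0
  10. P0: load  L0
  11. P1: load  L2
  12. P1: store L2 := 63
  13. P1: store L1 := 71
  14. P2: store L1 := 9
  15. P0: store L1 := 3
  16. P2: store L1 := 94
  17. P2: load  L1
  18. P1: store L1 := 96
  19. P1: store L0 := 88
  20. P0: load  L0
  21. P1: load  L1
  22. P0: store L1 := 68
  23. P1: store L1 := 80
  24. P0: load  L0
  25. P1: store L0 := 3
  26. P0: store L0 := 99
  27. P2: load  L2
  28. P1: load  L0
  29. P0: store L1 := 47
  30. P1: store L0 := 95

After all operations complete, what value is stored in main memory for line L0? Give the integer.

memory[L0] = 99

[1] P2: load  L0 | P0:I, P1:I, P2:E(70) | bus: BusRd
[2] P0: load  L1 | P0:E(70), P1:I, P2:I | bus: BusRd
[3] P0: load  L2 | P0:E(10), P1:I, P2:I | bus: BusRd
[4] P0: load  L2 | P0:E(10), P1:I, P2:I | bus: none
[5] P1: store L1 := 90 | P0:I, P1:M(90), P2:I | bus: BusRdX
[6] P1: load  L0 | P0:I, P1:S(70), P2:S(70) | bus: BusRd
[7] P0: store L2 := 69 | P0:M(69), P1:I, P2:I | bus: none
[8] P2: load  L1 | P0:I, P1:S(90), P2:S(90) | bus: BusRd,Flush
[9] P0: load  L0 | P0:S(70), P1:S(70), P2:S(70) | bus: BusRd
[10] P0: load  L0 | P0:S(70), P1:S(70), P2:S(70) | bus: none
[11] P1: load  L2 | P0:S(69), P1:S(69), P2:I | bus: BusRd,Flush
[12] P1: store L2 := 63 | P0:I, P1:M(63), P2:I | bus: BusUpgr
[13] P1: store L1 := 71 | P0:I, P1:M(71), P2:I | bus: BusUpgr
[14] P2: store L1 := 9 | P0:I, P1:I, P2:M(9) | bus: BusRdX,Flush
[15] P0: store L1 := 3 | P0:M(3), P1:I, P2:I | bus: BusRdX,Flush
[16] P2: store L1 := 94 | P0:I, P1:I, P2:M(94) | bus: BusRdX,Flush
[17] P2: load  L1 | P0:I, P1:I, P2:M(94) | bus: none
[18] P1: store L1 := 96 | P0:I, P1:M(96), P2:I | bus: BusRdX,Flush
[19] P1: store L0 := 88 | P0:I, P1:M(88), P2:I | bus: BusUpgr
[20] P0: load  L0 | P0:S(88), P1:S(88), P2:I | bus: BusRd,Flush
[21] P1: load  L1 | P0:I, P1:M(96), P2:I | bus: none
[22] P0: store L1 := 68 | P0:M(68), P1:I, P2:I | bus: BusRdX,Flush
[23] P1: store L1 := 80 | P0:I, P1:M(80), P2:I | bus: BusRdX,Flush
[24] P0: load  L0 | P0:S(88), P1:S(88), P2:I | bus: none
[25] P1: store L0 := 3 | P0:I, P1:M(3), P2:I | bus: BusUpgr
[26] P0: store L0 := 99 | P0:M(99), P1:I, P2:I | bus: BusRdX,Flush
[27] P2: load  L2 | P0:I, P1:S(63), P2:S(63) | bus: BusRd,Flush
[28] P1: load  L0 | P0:S(99), P1:S(99), P2:I | bus: BusRd,Flush
[29] P0: store L1 := 47 | P0:M(47), P1:I, P2:I | bus: BusRdX,Flush
[30] P1: store L0 := 95 | P0:I, P1:M(95), P2:I | bus: BusUpgr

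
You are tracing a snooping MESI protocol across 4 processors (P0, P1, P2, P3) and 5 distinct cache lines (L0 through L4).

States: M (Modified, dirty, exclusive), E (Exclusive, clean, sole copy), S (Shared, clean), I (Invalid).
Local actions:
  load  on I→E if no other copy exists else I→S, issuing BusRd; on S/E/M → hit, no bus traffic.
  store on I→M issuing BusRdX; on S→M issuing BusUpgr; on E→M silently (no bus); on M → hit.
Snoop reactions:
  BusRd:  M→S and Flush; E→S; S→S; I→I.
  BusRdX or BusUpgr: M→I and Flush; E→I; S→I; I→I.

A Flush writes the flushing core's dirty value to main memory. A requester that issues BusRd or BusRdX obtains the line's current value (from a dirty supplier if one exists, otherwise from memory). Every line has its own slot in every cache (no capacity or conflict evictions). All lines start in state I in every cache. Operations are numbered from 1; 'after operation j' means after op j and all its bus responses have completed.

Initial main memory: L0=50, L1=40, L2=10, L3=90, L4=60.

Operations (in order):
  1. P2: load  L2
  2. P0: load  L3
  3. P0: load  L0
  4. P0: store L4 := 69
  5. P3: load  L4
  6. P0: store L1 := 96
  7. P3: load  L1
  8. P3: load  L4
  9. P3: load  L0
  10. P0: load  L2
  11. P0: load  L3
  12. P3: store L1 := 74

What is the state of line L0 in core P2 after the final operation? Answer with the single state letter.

state = I

[1] P2: load  L2 | P0:I, P1:I, P2:E(10), P3:I | bus: BusRd
[2] P0: load  L3 | P0:E(90), P1:I, P2:I, P3:I | bus: BusRd
[3] P0: load  L0 | P0:E(50), P1:I, P2:I, P3:I | bus: BusRd
[4] P0: store L4 := 69 | P0:M(69), P1:I, P2:I, P3:I | bus: BusRdX
[5] P3: load  L4 | P0:S(69), P1:I, P2:I, P3:S(69) | bus: BusRd,Flush
[6] P0: store L1 := 96 | P0:M(96), P1:I, P2:I, P3:I | bus: BusRdX
[7] P3: load  L1 | P0:S(96), P1:I, P2:I, P3:S(96) | bus: BusRd,Flush
[8] P3: load  L4 | P0:S(69), P1:I, P2:I, P3:S(69) | bus: none
[9] P3: load  L0 | P0:S(50), P1:I, P2:I, P3:S(50) | bus: BusRd
[10] P0: load  L2 | P0:S(10), P1:I, P2:S(10), P3:I | bus: BusRd
[11] P0: load  L3 | P0:E(90), P1:I, P2:I, P3:I | bus: none
[12] P3: store L1 := 74 | P0:I, P1:I, P2:I, P3:M(74) | bus: BusUpgr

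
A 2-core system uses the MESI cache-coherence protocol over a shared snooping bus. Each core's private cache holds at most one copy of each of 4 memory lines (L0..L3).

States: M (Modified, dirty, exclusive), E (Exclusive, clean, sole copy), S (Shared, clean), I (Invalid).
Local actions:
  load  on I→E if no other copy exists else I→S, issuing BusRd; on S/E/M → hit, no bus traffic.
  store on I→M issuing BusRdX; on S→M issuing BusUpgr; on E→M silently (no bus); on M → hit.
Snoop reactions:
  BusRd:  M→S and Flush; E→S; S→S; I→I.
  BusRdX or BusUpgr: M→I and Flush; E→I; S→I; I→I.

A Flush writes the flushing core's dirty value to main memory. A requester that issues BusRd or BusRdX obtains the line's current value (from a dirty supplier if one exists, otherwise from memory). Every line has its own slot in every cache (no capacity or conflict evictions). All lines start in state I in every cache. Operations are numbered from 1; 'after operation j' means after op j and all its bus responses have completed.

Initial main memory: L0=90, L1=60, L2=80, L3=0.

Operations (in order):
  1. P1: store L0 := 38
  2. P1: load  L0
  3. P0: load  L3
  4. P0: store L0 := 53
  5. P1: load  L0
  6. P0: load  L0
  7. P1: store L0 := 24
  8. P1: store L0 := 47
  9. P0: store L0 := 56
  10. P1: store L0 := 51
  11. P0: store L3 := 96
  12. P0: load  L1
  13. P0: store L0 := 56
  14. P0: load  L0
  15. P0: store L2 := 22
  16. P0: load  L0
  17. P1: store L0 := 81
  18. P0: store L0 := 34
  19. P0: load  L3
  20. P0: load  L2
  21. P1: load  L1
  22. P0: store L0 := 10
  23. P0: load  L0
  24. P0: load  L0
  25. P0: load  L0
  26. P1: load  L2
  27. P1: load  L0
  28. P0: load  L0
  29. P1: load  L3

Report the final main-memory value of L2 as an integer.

memory[L2] = 22

  op1 P1: store L0 := 38 → I/M on L0; bus BusRdX; mem=90
  op2 P1: load  L0 → I/M on L0; bus (none); mem=90
  op3 P0: load  L3 → E/I on L3; bus BusRd; mem=0
  op4 P0: store L0 := 53 → M/I on L0; bus BusRdX Flush; mem=38
  op5 P1: load  L0 → S/S on L0; bus BusRd Flush; mem=53
  op6 P0: load  L0 → S/S on L0; bus (none); mem=53
  op7 P1: store L0 := 24 → I/M on L0; bus BusUpgr; mem=53
  op8 P1: store L0 := 47 → I/M on L0; bus (none); mem=53
  op9 P0: store L0 := 56 → M/I on L0; bus BusRdX Flush; mem=47
  op10 P1: store L0 := 51 → I/M on L0; bus BusRdX Flush; mem=56
  op11 P0: store L3 := 96 → M/I on L3; bus (none); mem=0
  op12 P0: load  L1 → E/I on L1; bus BusRd; mem=60
  op13 P0: store L0 := 56 → M/I on L0; bus BusRdX Flush; mem=51
  op14 P0: load  L0 → M/I on L0; bus (none); mem=51
  op15 P0: store L2 := 22 → M/I on L2; bus BusRdX; mem=80
  op16 P0: load  L0 → M/I on L0; bus (none); mem=51
  op17 P1: store L0 := 81 → I/M on L0; bus BusRdX Flush; mem=56
  op18 P0: store L0 := 34 → M/I on L0; bus BusRdX Flush; mem=81
  op19 P0: load  L3 → M/I on L3; bus (none); mem=0
  op20 P0: load  L2 → M/I on L2; bus (none); mem=80
  op21 P1: load  L1 → S/S on L1; bus BusRd; mem=60
  op22 P0: store L0 := 10 → M/I on L0; bus (none); mem=81
  op23 P0: load  L0 → M/I on L0; bus (none); mem=81
  op24 P0: load  L0 → M/I on L0; bus (none); mem=81
  op25 P0: load  L0 → M/I on L0; bus (none); mem=81
  op26 P1: load  L2 → S/S on L2; bus BusRd Flush; mem=22
  op27 P1: load  L0 → S/S on L0; bus BusRd Flush; mem=10
  op28 P0: load  L0 → S/S on L0; bus (none); mem=10
  op29 P1: load  L3 → S/S on L3; bus BusRd Flush; mem=96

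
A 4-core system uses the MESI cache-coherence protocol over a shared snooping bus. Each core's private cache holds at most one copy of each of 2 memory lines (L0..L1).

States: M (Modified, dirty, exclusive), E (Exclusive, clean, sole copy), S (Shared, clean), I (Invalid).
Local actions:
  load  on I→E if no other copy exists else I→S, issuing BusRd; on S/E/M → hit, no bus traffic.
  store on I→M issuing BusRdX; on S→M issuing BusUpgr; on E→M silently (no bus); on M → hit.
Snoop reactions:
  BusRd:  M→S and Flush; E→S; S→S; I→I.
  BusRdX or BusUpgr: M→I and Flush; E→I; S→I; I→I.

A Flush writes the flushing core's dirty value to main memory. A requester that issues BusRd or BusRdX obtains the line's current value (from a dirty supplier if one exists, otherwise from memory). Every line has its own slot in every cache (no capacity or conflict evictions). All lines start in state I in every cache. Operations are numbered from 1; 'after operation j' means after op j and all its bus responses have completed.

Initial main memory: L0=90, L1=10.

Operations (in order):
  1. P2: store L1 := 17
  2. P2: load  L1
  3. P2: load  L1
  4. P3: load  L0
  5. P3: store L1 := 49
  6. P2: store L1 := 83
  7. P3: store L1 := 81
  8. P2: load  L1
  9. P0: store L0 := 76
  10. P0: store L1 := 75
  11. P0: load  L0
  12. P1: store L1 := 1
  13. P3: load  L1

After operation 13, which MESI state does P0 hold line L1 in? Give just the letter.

state = I

[1] P2: store L1 := 17 | P0:I, P1:I, P2:M(17), P3:I | bus: BusRdX
[2] P2: load  L1 | P0:I, P1:I, P2:M(17), P3:I | bus: none
[3] P2: load  L1 | P0:I, P1:I, P2:M(17), P3:I | bus: none
[4] P3: load  L0 | P0:I, P1:I, P2:I, P3:E(90) | bus: BusRd
[5] P3: store L1 := 49 | P0:I, P1:I, P2:I, P3:M(49) | bus: BusRdX,Flush
[6] P2: store L1 := 83 | P0:I, P1:I, P2:M(83), P3:I | bus: BusRdX,Flush
[7] P3: store L1 := 81 | P0:I, P1:I, P2:I, P3:M(81) | bus: BusRdX,Flush
[8] P2: load  L1 | P0:I, P1:I, P2:S(81), P3:S(81) | bus: BusRd,Flush
[9] P0: store L0 := 76 | P0:M(76), P1:I, P2:I, P3:I | bus: BusRdX
[10] P0: store L1 := 75 | P0:M(75), P1:I, P2:I, P3:I | bus: BusRdX
[11] P0: load  L0 | P0:M(76), P1:I, P2:I, P3:I | bus: none
[12] P1: store L1 := 1 | P0:I, P1:M(1), P2:I, P3:I | bus: BusRdX,Flush
[13] P3: load  L1 | P0:I, P1:S(1), P2:I, P3:S(1) | bus: BusRd,Flush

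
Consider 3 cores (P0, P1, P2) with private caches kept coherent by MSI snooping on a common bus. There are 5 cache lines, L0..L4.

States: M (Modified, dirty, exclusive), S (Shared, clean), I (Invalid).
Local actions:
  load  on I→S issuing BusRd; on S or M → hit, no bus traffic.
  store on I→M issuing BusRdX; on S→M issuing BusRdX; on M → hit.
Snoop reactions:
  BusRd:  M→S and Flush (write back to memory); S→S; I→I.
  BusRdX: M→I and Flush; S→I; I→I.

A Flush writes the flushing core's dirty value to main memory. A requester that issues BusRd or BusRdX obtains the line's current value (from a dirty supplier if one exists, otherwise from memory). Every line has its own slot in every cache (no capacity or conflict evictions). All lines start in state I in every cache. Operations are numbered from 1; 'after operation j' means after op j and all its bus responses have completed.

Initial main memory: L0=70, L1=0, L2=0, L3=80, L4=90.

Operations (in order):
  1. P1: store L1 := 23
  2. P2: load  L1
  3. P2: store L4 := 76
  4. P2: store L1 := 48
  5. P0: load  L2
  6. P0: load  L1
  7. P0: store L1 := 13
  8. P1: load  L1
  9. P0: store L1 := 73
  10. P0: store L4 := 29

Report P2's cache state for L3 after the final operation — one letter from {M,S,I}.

state = I

  op1 P1: store L1 := 23 → I/M/I on L1; bus BusRdX; mem=0
  op2 P2: load  L1 → I/S/S on L1; bus BusRd Flush; mem=23
  op3 P2: store L4 := 76 → I/I/M on L4; bus BusRdX; mem=90
  op4 P2: store L1 := 48 → I/I/M on L1; bus BusRdX; mem=23
  op5 P0: load  L2 → S/I/I on L2; bus BusRd; mem=0
  op6 P0: load  L1 → S/I/S on L1; bus BusRd Flush; mem=48
  op7 P0: store L1 := 13 → M/I/I on L1; bus BusRdX; mem=48
  op8 P1: load  L1 → S/S/I on L1; bus BusRd Flush; mem=13
  op9 P0: store L1 := 73 → M/I/I on L1; bus BusRdX; mem=13
  op10 P0: store L4 := 29 → M/I/I on L4; bus BusRdX Flush; mem=76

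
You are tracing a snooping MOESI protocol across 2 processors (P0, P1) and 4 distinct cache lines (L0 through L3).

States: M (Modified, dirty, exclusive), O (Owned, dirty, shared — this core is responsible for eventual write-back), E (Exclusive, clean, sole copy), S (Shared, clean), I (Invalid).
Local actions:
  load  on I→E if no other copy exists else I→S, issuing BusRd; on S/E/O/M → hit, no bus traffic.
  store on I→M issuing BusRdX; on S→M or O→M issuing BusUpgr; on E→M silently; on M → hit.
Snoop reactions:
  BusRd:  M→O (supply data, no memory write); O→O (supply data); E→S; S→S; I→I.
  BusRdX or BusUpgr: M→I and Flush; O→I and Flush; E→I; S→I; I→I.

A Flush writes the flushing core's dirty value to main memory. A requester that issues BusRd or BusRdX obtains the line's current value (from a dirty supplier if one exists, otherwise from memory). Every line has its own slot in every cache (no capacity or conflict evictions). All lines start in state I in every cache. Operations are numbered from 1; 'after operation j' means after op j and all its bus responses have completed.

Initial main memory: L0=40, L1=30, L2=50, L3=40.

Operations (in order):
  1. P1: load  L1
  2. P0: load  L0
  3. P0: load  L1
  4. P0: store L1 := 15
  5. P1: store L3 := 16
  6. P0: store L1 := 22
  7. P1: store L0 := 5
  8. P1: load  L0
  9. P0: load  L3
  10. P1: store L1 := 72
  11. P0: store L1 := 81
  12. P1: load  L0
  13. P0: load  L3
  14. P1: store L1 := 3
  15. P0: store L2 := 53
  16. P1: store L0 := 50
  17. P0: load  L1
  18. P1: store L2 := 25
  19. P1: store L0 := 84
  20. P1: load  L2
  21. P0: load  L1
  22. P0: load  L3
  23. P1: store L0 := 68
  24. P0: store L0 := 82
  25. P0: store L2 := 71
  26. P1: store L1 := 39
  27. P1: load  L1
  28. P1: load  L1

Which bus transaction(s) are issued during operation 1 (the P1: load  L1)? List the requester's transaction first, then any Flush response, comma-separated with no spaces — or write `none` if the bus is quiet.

bus = BusRd

  op1 P1: load  L1 → I/E on L1; bus BusRd; mem=30
  op2 P0: load  L0 → E/I on L0; bus BusRd; mem=40
  op3 P0: load  L1 → S/S on L1; bus BusRd; mem=30
  op4 P0: store L1 := 15 → M/I on L1; bus BusUpgr; mem=30
  op5 P1: store L3 := 16 → I/M on L3; bus BusRdX; mem=40
  op6 P0: store L1 := 22 → M/I on L1; bus (none); mem=30
  op7 P1: store L0 := 5 → I/M on L0; bus BusRdX; mem=40
  op8 P1: load  L0 → I/M on L0; bus (none); mem=40
  op9 P0: load  L3 → S/O on L3; bus BusRd; mem=40
  op10 P1: store L1 := 72 → I/M on L1; bus BusRdX Flush; mem=22
  op11 P0: store L1 := 81 → M/I on L1; bus BusRdX Flush; mem=72
  op12 P1: load  L0 → I/M on L0; bus (none); mem=40
  op13 P0: load  L3 → S/O on L3; bus (none); mem=40
  op14 P1: store L1 := 3 → I/M on L1; bus BusRdX Flush; mem=81
  op15 P0: store L2 := 53 → M/I on L2; bus BusRdX; mem=50
  op16 P1: store L0 := 50 → I/M on L0; bus (none); mem=40
  op17 P0: load  L1 → S/O on L1; bus BusRd; mem=81
  op18 P1: store L2 := 25 → I/M on L2; bus BusRdX Flush; mem=53
  op19 P1: store L0 := 84 → I/M on L0; bus (none); mem=40
  op20 P1: load  L2 → I/M on L2; bus (none); mem=53
  op21 P0: load  L1 → S/O on L1; bus (none); mem=81
  op22 P0: load  L3 → S/O on L3; bus (none); mem=40
  op23 P1: store L0 := 68 → I/M on L0; bus (none); mem=40
  op24 P0: store L0 := 82 → M/I on L0; bus BusRdX Flush; mem=68
  op25 P0: store L2 := 71 → M/I on L2; bus BusRdX Flush; mem=25
  op26 P1: store L1 := 39 → I/M on L1; bus BusUpgr; mem=81
  op27 P1: load  L1 → I/M on L1; bus (none); mem=81
  op28 P1: load  L1 → I/M on L1; bus (none); mem=81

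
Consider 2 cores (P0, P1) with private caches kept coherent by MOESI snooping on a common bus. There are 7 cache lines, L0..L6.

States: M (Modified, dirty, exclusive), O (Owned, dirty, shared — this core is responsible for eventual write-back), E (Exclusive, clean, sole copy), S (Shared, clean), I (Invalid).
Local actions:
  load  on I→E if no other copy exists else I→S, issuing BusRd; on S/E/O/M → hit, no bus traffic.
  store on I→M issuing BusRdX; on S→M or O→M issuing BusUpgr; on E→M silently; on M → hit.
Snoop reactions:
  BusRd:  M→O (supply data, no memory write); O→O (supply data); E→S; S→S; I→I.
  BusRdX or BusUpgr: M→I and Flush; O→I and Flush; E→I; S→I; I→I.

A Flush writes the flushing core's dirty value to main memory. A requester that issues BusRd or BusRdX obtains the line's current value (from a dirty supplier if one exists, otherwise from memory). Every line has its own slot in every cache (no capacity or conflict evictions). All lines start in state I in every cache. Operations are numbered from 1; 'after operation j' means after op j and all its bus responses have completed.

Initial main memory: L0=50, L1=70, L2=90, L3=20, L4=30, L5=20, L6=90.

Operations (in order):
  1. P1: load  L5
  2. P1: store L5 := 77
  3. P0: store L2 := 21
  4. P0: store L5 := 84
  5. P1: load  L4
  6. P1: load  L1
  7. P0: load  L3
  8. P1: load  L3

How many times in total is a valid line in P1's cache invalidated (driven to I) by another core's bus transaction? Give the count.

[1] P1: load  L5 | P0:I, P1:E(20) | bus: BusRd
[2] P1: store L5 := 77 | P0:I, P1:M(77) | bus: none
[3] P0: store L2 := 21 | P0:M(21), P1:I | bus: BusRdX
[4] P0: store L5 := 84 | P0:M(84), P1:I | bus: BusRdX,Flush
[5] P1: load  L4 | P0:I, P1:E(30) | bus: BusRd
[6] P1: load  L1 | P0:I, P1:E(70) | bus: BusRd
[7] P0: load  L3 | P0:E(20), P1:I | bus: BusRd
[8] P1: load  L3 | P0:S(20), P1:S(20) | bus: BusRd

invalidations = 1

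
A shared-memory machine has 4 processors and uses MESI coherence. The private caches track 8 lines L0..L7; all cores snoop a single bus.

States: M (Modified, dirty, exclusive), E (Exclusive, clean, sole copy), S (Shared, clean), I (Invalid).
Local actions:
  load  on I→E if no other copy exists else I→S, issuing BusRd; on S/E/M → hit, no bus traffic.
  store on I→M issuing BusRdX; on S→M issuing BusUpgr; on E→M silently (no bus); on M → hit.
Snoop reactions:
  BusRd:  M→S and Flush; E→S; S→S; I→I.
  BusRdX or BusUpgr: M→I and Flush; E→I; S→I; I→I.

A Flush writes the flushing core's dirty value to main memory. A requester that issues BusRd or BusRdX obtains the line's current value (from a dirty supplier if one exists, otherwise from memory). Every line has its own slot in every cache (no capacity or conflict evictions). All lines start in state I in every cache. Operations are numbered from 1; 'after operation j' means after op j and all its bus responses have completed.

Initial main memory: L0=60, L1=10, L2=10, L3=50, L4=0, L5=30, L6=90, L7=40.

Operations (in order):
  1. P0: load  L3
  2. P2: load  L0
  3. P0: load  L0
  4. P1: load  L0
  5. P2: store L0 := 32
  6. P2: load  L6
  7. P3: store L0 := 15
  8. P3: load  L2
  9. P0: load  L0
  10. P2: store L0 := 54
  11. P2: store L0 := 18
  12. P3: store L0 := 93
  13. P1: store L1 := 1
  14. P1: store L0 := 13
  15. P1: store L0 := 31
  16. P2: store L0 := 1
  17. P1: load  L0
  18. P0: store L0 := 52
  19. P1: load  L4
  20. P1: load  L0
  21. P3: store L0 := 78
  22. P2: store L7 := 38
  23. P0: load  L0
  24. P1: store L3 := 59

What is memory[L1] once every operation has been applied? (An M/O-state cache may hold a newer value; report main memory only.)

[1] P0: load  L3 | P0:E(50), P1:I, P2:I, P3:I | bus: BusRd
[2] P2: load  L0 | P0:I, P1:I, P2:E(60), P3:I | bus: BusRd
[3] P0: load  L0 | P0:S(60), P1:I, P2:S(60), P3:I | bus: BusRd
[4] P1: load  L0 | P0:S(60), P1:S(60), P2:S(60), P3:I | bus: BusRd
[5] P2: store L0 := 32 | P0:I, P1:I, P2:M(32), P3:I | bus: BusUpgr
[6] P2: load  L6 | P0:I, P1:I, P2:E(90), P3:I | bus: BusRd
[7] P3: store L0 := 15 | P0:I, P1:I, P2:I, P3:M(15) | bus: BusRdX,Flush
[8] P3: load  L2 | P0:I, P1:I, P2:I, P3:E(10) | bus: BusRd
[9] P0: load  L0 | P0:S(15), P1:I, P2:I, P3:S(15) | bus: BusRd,Flush
[10] P2: store L0 := 54 | P0:I, P1:I, P2:M(54), P3:I | bus: BusRdX
[11] P2: store L0 := 18 | P0:I, P1:I, P2:M(18), P3:I | bus: none
[12] P3: store L0 := 93 | P0:I, P1:I, P2:I, P3:M(93) | bus: BusRdX,Flush
[13] P1: store L1 := 1 | P0:I, P1:M(1), P2:I, P3:I | bus: BusRdX
[14] P1: store L0 := 13 | P0:I, P1:M(13), P2:I, P3:I | bus: BusRdX,Flush
[15] P1: store L0 := 31 | P0:I, P1:M(31), P2:I, P3:I | bus: none
[16] P2: store L0 := 1 | P0:I, P1:I, P2:M(1), P3:I | bus: BusRdX,Flush
[17] P1: load  L0 | P0:I, P1:S(1), P2:S(1), P3:I | bus: BusRd,Flush
[18] P0: store L0 := 52 | P0:M(52), P1:I, P2:I, P3:I | bus: BusRdX
[19] P1: load  L4 | P0:I, P1:E(0), P2:I, P3:I | bus: BusRd
[20] P1: load  L0 | P0:S(52), P1:S(52), P2:I, P3:I | bus: BusRd,Flush
[21] P3: store L0 := 78 | P0:I, P1:I, P2:I, P3:M(78) | bus: BusRdX
[22] P2: store L7 := 38 | P0:I, P1:I, P2:M(38), P3:I | bus: BusRdX
[23] P0: load  L0 | P0:S(78), P1:I, P2:I, P3:S(78) | bus: BusRd,Flush
[24] P1: store L3 := 59 | P0:I, P1:M(59), P2:I, P3:I | bus: BusRdX

memory[L1] = 10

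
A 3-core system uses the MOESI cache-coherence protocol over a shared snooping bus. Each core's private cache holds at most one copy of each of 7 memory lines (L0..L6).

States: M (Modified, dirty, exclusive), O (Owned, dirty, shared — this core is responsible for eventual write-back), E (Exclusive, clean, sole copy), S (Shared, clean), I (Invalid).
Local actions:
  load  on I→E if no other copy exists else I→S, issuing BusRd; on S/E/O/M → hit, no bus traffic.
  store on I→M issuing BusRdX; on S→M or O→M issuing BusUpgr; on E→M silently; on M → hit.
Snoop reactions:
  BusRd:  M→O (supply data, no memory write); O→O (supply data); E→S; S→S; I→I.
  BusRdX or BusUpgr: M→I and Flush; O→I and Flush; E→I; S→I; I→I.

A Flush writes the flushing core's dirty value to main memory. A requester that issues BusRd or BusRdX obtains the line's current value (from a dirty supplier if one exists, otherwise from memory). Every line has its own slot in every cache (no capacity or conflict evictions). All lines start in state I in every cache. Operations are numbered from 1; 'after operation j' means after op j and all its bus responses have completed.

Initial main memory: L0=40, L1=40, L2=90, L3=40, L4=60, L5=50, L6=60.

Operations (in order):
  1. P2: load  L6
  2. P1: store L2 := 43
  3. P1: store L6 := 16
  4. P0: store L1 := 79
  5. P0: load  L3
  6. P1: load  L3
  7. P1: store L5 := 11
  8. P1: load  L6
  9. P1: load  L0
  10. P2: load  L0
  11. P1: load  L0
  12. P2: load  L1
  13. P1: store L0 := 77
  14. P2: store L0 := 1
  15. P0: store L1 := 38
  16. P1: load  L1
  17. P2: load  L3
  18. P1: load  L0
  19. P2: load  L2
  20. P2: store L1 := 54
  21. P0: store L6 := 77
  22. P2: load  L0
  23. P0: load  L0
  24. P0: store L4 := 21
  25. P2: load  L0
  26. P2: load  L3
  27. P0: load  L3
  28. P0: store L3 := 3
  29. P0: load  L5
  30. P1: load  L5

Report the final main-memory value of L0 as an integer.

memory[L0] = 77

1. P2: load  L6  bus=[BusRd]  L6: P0=I P1=I P2=E  mem[L6]=60
2. P1: store L2 := 43  bus=[BusRdX]  L2: P0=I P1=M P2=I  mem[L2]=90
3. P1: store L6 := 16  bus=[BusRdX]  L6: P0=I P1=M P2=I  mem[L6]=60
4. P0: store L1 := 79  bus=[BusRdX]  L1: P0=M P1=I P2=I  mem[L1]=40
5. P0: load  L3  bus=[BusRd]  L3: P0=E P1=I P2=I  mem[L3]=40
6. P1: load  L3  bus=[BusRd]  L3: P0=S P1=S P2=I  mem[L3]=40
7. P1: store L5 := 11  bus=[BusRdX]  L5: P0=I P1=M P2=I  mem[L5]=50
8. P1: load  L6  bus=[-]  L6: P0=I P1=M P2=I  mem[L6]=60
9. P1: load  L0  bus=[BusRd]  L0: P0=I P1=E P2=I  mem[L0]=40
10. P2: load  L0  bus=[BusRd]  L0: P0=I P1=S P2=S  mem[L0]=40
11. P1: load  L0  bus=[-]  L0: P0=I P1=S P2=S  mem[L0]=40
12. P2: load  L1  bus=[BusRd]  L1: P0=O P1=I P2=S  mem[L1]=40
13. P1: store L0 := 77  bus=[BusUpgr]  L0: P0=I P1=M P2=I  mem[L0]=40
14. P2: store L0 := 1  bus=[BusRdX,Flush]  L0: P0=I P1=I P2=M  mem[L0]=77
15. P0: store L1 := 38  bus=[BusUpgr]  L1: P0=M P1=I P2=I  mem[L1]=40
16. P1: load  L1  bus=[BusRd]  L1: P0=O P1=S P2=I  mem[L1]=40
17. P2: load  L3  bus=[BusRd]  L3: P0=S P1=S P2=S  mem[L3]=40
18. P1: load  L0  bus=[BusRd]  L0: P0=I P1=S P2=O  mem[L0]=77
19. P2: load  L2  bus=[BusRd]  L2: P0=I P1=O P2=S  mem[L2]=90
20. P2: store L1 := 54  bus=[BusRdX,Flush]  L1: P0=I P1=I P2=M  mem[L1]=38
21. P0: store L6 := 77  bus=[BusRdX,Flush]  L6: P0=M P1=I P2=I  mem[L6]=16
22. P2: load  L0  bus=[-]  L0: P0=I P1=S P2=O  mem[L0]=77
23. P0: load  L0  bus=[BusRd]  L0: P0=S P1=S P2=O  mem[L0]=77
24. P0: store L4 := 21  bus=[BusRdX]  L4: P0=M P1=I P2=I  mem[L4]=60
25. P2: load  L0  bus=[-]  L0: P0=S P1=S P2=O  mem[L0]=77
26. P2: load  L3  bus=[-]  L3: P0=S P1=S P2=S  mem[L3]=40
27. P0: load  L3  bus=[-]  L3: P0=S P1=S P2=S  mem[L3]=40
28. P0: store L3 := 3  bus=[BusUpgr]  L3: P0=M P1=I P2=I  mem[L3]=40
29. P0: load  L5  bus=[BusRd]  L5: P0=S P1=O P2=I  mem[L5]=50
30. P1: load  L5  bus=[-]  L5: P0=S P1=O P2=I  mem[L5]=50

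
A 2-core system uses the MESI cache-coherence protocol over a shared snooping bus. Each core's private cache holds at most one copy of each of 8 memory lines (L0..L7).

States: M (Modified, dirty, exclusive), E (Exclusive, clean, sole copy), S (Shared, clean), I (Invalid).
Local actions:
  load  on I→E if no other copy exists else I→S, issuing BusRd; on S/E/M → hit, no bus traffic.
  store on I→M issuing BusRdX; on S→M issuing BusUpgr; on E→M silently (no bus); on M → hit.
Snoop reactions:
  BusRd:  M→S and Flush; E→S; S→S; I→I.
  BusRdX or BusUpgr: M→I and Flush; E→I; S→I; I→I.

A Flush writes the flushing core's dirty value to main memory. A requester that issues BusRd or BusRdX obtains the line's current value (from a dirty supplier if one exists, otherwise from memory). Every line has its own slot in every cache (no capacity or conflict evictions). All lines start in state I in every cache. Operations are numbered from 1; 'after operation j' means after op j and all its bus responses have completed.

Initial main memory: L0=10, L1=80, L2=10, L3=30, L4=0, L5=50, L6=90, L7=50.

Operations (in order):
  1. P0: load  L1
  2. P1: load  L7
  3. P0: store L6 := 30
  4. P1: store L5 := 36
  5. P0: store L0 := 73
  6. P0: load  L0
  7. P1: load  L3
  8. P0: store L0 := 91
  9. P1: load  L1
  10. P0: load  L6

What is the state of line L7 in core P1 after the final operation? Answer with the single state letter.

  op1 P0: load  L1 → E/I on L1; bus BusRd; mem=80
  op2 P1: load  L7 → I/E on L7; bus BusRd; mem=50
  op3 P0: store L6 := 30 → M/I on L6; bus BusRdX; mem=90
  op4 P1: store L5 := 36 → I/M on L5; bus BusRdX; mem=50
  op5 P0: store L0 := 73 → M/I on L0; bus BusRdX; mem=10
  op6 P0: load  L0 → M/I on L0; bus (none); mem=10
  op7 P1: load  L3 → I/E on L3; bus BusRd; mem=30
  op8 P0: store L0 := 91 → M/I on L0; bus (none); mem=10
  op9 P1: load  L1 → S/S on L1; bus BusRd; mem=80
  op10 P0: load  L6 → M/I on L6; bus (none); mem=90

state = E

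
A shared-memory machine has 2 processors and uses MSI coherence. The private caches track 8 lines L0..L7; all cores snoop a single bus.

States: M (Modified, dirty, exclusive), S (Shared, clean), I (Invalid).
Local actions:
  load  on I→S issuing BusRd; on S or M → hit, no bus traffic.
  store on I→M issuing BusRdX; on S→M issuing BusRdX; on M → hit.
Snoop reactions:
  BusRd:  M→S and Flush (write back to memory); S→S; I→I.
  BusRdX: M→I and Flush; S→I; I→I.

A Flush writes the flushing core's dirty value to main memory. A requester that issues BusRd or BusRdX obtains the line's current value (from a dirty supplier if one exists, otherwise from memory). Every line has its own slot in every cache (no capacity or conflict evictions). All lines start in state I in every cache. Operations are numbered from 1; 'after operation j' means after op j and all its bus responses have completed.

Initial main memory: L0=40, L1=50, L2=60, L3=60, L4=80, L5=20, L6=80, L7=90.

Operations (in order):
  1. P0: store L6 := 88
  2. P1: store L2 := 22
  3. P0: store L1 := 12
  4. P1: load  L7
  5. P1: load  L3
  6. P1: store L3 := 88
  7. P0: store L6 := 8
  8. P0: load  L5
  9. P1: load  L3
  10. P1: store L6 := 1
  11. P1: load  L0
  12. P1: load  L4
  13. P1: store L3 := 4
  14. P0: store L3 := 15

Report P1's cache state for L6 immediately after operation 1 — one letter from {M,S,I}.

state = I

  op1 P0: store L6 := 88 → M/I on L6; bus BusRdX; mem=80
  op2 P1: store L2 := 22 → I/M on L2; bus BusRdX; mem=60
  op3 P0: store L1 := 12 → M/I on L1; bus BusRdX; mem=50
  op4 P1: load  L7 → I/S on L7; bus BusRd; mem=90
  op5 P1: load  L3 → I/S on L3; bus BusRd; mem=60
  op6 P1: store L3 := 88 → I/M on L3; bus BusRdX; mem=60
  op7 P0: store L6 := 8 → M/I on L6; bus (none); mem=80
  op8 P0: load  L5 → S/I on L5; bus BusRd; mem=20
  op9 P1: load  L3 → I/M on L3; bus (none); mem=60
  op10 P1: store L6 := 1 → I/M on L6; bus BusRdX Flush; mem=8
  op11 P1: load  L0 → I/S on L0; bus BusRd; mem=40
  op12 P1: load  L4 → I/S on L4; bus BusRd; mem=80
  op13 P1: store L3 := 4 → I/M on L3; bus (none); mem=60
  op14 P0: store L3 := 15 → M/I on L3; bus BusRdX Flush; mem=4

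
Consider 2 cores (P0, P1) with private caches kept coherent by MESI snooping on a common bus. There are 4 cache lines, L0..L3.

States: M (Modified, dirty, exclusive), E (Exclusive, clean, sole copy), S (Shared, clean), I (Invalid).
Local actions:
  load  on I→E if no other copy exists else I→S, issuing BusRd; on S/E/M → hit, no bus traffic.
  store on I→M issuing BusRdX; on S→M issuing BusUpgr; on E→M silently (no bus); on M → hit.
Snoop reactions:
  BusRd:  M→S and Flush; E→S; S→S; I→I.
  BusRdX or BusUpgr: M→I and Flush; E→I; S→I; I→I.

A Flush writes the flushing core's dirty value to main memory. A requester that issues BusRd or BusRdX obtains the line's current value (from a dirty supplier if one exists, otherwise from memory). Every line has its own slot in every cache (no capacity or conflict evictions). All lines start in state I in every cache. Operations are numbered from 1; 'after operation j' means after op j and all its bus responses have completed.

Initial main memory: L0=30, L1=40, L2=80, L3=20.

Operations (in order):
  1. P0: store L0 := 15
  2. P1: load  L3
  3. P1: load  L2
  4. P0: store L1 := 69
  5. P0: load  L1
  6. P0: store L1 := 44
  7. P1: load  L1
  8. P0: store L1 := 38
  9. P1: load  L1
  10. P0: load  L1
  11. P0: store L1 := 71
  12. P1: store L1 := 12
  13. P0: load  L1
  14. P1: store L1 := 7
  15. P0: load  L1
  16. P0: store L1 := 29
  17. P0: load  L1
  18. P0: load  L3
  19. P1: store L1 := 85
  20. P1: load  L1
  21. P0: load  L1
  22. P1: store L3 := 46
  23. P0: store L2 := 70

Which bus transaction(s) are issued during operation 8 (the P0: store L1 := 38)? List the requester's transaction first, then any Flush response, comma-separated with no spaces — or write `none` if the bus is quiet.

step 1: P0: store L0 := 15  ⟶  MI  (L0)  txn=BusRdX  M[L0]=30
step 2: P1: load  L3  ⟶  IE  (L3)  txn=BusRd  M[L3]=20
step 3: P1: load  L2  ⟶  IE  (L2)  txn=BusRd  M[L2]=80
step 4: P0: store L1 := 69  ⟶  MI  (L1)  txn=BusRdX  M[L1]=40
step 5: P0: load  L1  ⟶  MI  (L1)  txn=∅  M[L1]=40
step 6: P0: store L1 := 44  ⟶  MI  (L1)  txn=∅  M[L1]=40
step 7: P1: load  L1  ⟶  SS  (L1)  txn=BusRd+Flush  M[L1]=44
step 8: P0: store L1 := 38  ⟶  MI  (L1)  txn=BusUpgr  M[L1]=44
step 9: P1: load  L1  ⟶  SS  (L1)  txn=BusRd+Flush  M[L1]=38
step 10: P0: load  L1  ⟶  SS  (L1)  txn=∅  M[L1]=38
step 11: P0: store L1 := 71  ⟶  MI  (L1)  txn=BusUpgr  M[L1]=38
step 12: P1: store L1 := 12  ⟶  IM  (L1)  txn=BusRdX+Flush  M[L1]=71
step 13: P0: load  L1  ⟶  SS  (L1)  txn=BusRd+Flush  M[L1]=12
step 14: P1: store L1 := 7  ⟶  IM  (L1)  txn=BusUpgr  M[L1]=12
step 15: P0: load  L1  ⟶  SS  (L1)  txn=BusRd+Flush  M[L1]=7
step 16: P0: store L1 := 29  ⟶  MI  (L1)  txn=BusUpgr  M[L1]=7
step 17: P0: load  L1  ⟶  MI  (L1)  txn=∅  M[L1]=7
step 18: P0: load  L3  ⟶  SS  (L3)  txn=BusRd  M[L3]=20
step 19: P1: store L1 := 85  ⟶  IM  (L1)  txn=BusRdX+Flush  M[L1]=29
step 20: P1: load  L1  ⟶  IM  (L1)  txn=∅  M[L1]=29
step 21: P0: load  L1  ⟶  SS  (L1)  txn=BusRd+Flush  M[L1]=85
step 22: P1: store L3 := 46  ⟶  IM  (L3)  txn=BusUpgr  M[L3]=20
step 23: P0: store L2 := 70  ⟶  MI  (L2)  txn=BusRdX  M[L2]=80

bus = BusUpgr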